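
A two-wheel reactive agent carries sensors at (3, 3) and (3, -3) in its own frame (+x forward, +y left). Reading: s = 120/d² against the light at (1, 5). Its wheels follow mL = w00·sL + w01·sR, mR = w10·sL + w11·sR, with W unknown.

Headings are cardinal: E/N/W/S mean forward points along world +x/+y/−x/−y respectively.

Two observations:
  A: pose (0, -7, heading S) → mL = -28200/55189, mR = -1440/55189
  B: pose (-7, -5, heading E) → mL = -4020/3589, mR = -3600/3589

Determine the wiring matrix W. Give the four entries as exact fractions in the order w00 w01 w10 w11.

obs A: pose=(0,-7,S) → sL=120/229, sR=120/241, mL=-28200/55189, mR=-1440/55189
obs B: pose=(-7,-5,E) → sL=60/37, sR=60/97, mL=-4020/3589, mR=-3600/3589
sensor matrix S = [[120/229, 120/241], [60/37, 60/97]]; det S = -95731200/198073321
solve [mL_A; mL_B] = S·[w00; w01] and [mR_A; mR_B] = S·[w10; w11]:
  w00 = -1/2, w01 = -1/2, w10 = -1, w11 = 1

-1/2 -1/2 -1 1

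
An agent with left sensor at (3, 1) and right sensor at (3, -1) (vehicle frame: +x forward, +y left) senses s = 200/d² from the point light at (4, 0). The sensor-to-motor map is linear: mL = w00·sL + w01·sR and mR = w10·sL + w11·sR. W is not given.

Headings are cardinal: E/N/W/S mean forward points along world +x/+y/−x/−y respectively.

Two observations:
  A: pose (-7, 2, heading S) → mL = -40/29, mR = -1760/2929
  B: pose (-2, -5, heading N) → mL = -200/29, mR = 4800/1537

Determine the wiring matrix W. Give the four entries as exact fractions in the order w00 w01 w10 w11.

0 -1 -1 1

obs A: pose=(-7,2,S) → sL=200/101, sR=40/29, mL=-40/29, mR=-1760/2929
obs B: pose=(-2,-5,N) → sL=200/53, sR=200/29, mL=-200/29, mR=4800/1537
sensor matrix S = [[200/101, 40/29], [200/53, 200/29]]; det S = 1312000/155237
solve [mL_A; mL_B] = S·[w00; w01] and [mR_A; mR_B] = S·[w10; w11]:
  w00 = 0, w01 = -1, w10 = -1, w11 = 1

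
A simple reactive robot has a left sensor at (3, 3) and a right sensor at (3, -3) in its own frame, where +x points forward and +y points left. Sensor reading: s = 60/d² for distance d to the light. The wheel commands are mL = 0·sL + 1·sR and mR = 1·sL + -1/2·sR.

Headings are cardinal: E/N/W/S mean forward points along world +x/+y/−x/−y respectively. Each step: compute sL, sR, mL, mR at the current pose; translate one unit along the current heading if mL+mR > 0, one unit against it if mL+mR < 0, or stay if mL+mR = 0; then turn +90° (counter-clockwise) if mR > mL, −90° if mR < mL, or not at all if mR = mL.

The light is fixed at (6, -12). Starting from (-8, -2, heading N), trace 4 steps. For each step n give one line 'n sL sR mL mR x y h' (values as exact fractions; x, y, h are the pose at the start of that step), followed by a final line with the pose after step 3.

n=0: pose=(-8,-2,N); sL=30/229, sR=6/29; mL=6/29, mR=183/6641; mL+mR=1557/6641 → advance +1; mR−mL=-1191/6641 → turn -1·90°
n=1: pose=(-8,-1,E); sL=60/317, sR=12/37; mL=12/37, mR=318/11729; mL+mR=4122/11729 → advance +1; mR−mL=-3486/11729 → turn -1·90°
n=2: pose=(-7,-1,S); sL=15/41, sR=3/16; mL=3/16, mR=357/1312; mL+mR=603/1312 → advance +1; mR−mL=111/1312 → turn +1·90°
n=3: pose=(-7,-2,E); sL=60/269, sR=60/149; mL=60/149, mR=870/40081; mL+mR=17010/40081 → advance +1; mR−mL=-15270/40081 → turn -1·90°

0 30/229 6/29 6/29 183/6641 -8 -2 N
1 60/317 12/37 12/37 318/11729 -8 -1 E
2 15/41 3/16 3/16 357/1312 -7 -1 S
3 60/269 60/149 60/149 870/40081 -7 -2 E
final -6 -2 S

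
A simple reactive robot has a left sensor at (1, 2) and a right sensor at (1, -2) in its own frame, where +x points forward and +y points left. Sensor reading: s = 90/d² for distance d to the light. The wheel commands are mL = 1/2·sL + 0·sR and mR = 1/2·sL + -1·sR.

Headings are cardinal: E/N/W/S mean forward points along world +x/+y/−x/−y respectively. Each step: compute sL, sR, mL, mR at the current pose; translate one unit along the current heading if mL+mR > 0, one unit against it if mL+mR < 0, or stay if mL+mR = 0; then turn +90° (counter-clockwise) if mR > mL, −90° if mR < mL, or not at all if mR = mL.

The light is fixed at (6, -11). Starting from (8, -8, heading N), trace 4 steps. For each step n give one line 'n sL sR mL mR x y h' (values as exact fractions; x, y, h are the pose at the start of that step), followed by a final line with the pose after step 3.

n=0: pose=(8,-8,N); sL=45/8, sR=45/16; mL=45/16, mR=0; mL+mR=45/16 → advance +1; mR−mL=-45/16 → turn -1·90°
n=1: pose=(8,-7,E); sL=2, sR=90/13; mL=1, mR=-77/13; mL+mR=-64/13 → advance -1; mR−mL=-90/13 → turn -1·90°
n=2: pose=(7,-7,S); sL=5, sR=9; mL=5/2, mR=-13/2; mL+mR=-4 → advance -1; mR−mL=-9 → turn -1·90°
n=3: pose=(7,-6,W); sL=10, sR=90/49; mL=5, mR=155/49; mL+mR=400/49 → advance +1; mR−mL=-90/49 → turn -1·90°

0 45/8 45/16 45/16 0 8 -8 N
1 2 90/13 1 -77/13 8 -7 E
2 5 9 5/2 -13/2 7 -7 S
3 10 90/49 5 155/49 7 -6 W
final 6 -6 N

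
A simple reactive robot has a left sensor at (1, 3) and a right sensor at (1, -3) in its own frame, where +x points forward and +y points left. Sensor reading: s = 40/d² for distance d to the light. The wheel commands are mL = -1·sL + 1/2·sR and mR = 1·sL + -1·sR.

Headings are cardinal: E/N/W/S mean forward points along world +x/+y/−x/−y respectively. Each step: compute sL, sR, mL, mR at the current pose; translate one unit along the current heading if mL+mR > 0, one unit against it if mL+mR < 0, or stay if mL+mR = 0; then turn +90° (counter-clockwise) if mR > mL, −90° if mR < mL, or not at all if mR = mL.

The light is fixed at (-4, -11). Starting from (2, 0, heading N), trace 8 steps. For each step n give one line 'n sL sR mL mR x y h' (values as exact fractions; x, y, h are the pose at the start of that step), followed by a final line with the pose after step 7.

n=0: pose=(2,0,N); sL=40/153, sR=8/45; mL=-44/255, mR=64/765; mL+mR=-4/45 → advance -1; mR−mL=196/765 → turn +1·90°
n=1: pose=(2,-1,W); sL=20/37, sR=20/97; mL=-1570/3589, mR=1200/3589; mL+mR=-10/97 → advance -1; mR−mL=2770/3589 → turn +1·90°
n=2: pose=(3,-1,S); sL=40/181, sR=40/97; mL=-260/17557, mR=-3360/17557; mL+mR=-20/97 → advance -1; mR−mL=-3100/17557 → turn -1·90°
n=3: pose=(3,0,W); sL=2/5, sR=5/29; mL=-91/290, mR=33/145; mL+mR=-5/58 → advance -1; mR−mL=157/290 → turn +1·90°
n=4: pose=(4,0,S); sL=40/221, sR=8/25; mL=-116/5525, mR=-768/5525; mL+mR=-4/25 → advance -1; mR−mL=-652/5525 → turn -1·90°
n=5: pose=(4,1,W); sL=4/13, sR=20/137; mL=-418/1781, mR=288/1781; mL+mR=-10/137 → advance -1; mR−mL=706/1781 → turn +1·90°
n=6: pose=(5,1,S); sL=8/53, sR=40/157; mL=-196/8321, mR=-864/8321; mL+mR=-20/157 → advance -1; mR−mL=-668/8321 → turn -1·90°
n=7: pose=(5,2,W); sL=10/41, sR=1/8; mL=-119/656, mR=39/328; mL+mR=-1/16 → advance -1; mR−mL=197/656 → turn +1·90°

0 40/153 8/45 -44/255 64/765 2 0 N
1 20/37 20/97 -1570/3589 1200/3589 2 -1 W
2 40/181 40/97 -260/17557 -3360/17557 3 -1 S
3 2/5 5/29 -91/290 33/145 3 0 W
4 40/221 8/25 -116/5525 -768/5525 4 0 S
5 4/13 20/137 -418/1781 288/1781 4 1 W
6 8/53 40/157 -196/8321 -864/8321 5 1 S
7 10/41 1/8 -119/656 39/328 5 2 W
final 6 2 S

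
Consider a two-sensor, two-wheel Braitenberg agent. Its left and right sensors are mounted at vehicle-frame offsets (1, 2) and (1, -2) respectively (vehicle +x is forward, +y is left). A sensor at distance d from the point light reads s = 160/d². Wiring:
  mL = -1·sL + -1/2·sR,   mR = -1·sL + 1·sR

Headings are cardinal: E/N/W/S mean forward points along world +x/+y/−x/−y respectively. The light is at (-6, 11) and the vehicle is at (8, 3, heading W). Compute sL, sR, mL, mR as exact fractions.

160/269 32/41 -10864/11029 2048/11029

left sensor world pos  = (7, 1); dL² = 269
right sensor world pos = (7, 5); dR² = 205
sL = 160/269 = 160/269
sR = 160/205 = 32/41
mL = -1·sL + -1/2·sR = -10864/11029
mR = -1·sL + 1·sR = 2048/11029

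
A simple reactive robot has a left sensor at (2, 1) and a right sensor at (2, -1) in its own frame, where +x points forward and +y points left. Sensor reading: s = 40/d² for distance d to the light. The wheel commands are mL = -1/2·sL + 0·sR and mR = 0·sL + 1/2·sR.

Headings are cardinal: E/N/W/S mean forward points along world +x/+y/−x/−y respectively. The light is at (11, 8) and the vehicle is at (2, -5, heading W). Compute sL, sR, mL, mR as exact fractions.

40/317 8/53 -20/317 4/53

left sensor world pos  = (0, -6); dL² = 317
right sensor world pos = (0, -4); dR² = 265
sL = 40/317 = 40/317
sR = 40/265 = 8/53
mL = -1/2·sL + 0·sR = -20/317
mR = 0·sL + 1/2·sR = 4/53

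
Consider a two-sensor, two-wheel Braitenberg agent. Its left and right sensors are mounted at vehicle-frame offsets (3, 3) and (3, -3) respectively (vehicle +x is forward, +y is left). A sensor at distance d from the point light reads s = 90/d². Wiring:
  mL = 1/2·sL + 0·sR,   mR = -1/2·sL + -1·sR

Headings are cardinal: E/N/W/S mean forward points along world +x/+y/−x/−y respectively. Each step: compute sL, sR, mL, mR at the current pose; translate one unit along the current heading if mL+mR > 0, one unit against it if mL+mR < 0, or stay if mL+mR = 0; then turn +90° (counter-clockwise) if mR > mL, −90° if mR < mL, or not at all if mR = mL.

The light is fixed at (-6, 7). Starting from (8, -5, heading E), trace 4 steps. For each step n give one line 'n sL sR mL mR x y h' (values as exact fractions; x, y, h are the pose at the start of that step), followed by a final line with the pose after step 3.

0 9/37 45/257 9/74 -5643/19018 8 -5 E
1 90/481 18/65 45/481 -891/2405 7 -5 S
2 45/148 45/82 45/296 -8505/12136 7 -4 W
3 18/37 90/353 9/37 -6507/13061 8 -4 N
final 8 -5 E

n=0: pose=(8,-5,E); sL=9/37, sR=45/257; mL=9/74, mR=-5643/19018; mL+mR=-45/257 → advance -1; mR−mL=-3978/9509 → turn -1·90°
n=1: pose=(7,-5,S); sL=90/481, sR=18/65; mL=45/481, mR=-891/2405; mL+mR=-18/65 → advance -1; mR−mL=-1116/2405 → turn -1·90°
n=2: pose=(7,-4,W); sL=45/148, sR=45/82; mL=45/296, mR=-8505/12136; mL+mR=-45/82 → advance -1; mR−mL=-5175/6068 → turn -1·90°
n=3: pose=(8,-4,N); sL=18/37, sR=90/353; mL=9/37, mR=-6507/13061; mL+mR=-90/353 → advance -1; mR−mL=-9684/13061 → turn -1·90°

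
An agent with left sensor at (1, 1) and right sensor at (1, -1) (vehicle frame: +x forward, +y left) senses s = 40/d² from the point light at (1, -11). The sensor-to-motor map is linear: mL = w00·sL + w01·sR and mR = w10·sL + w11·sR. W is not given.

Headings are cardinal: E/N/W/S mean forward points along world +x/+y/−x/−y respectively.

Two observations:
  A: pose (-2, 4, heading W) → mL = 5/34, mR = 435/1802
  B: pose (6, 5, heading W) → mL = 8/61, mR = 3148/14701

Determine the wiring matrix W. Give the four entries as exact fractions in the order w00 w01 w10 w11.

0 1 1/2 1

obs A: pose=(-2,4,W) → sL=10/53, sR=5/34, mL=5/34, mR=435/1802
obs B: pose=(6,5,W) → sL=40/241, sR=8/61, mL=8/61, mR=3148/14701
sensor matrix S = [[10/53, 5/34], [40/241, 8/61]]; det S = 4460/13245601
solve [mL_A; mL_B] = S·[w00; w01] and [mR_A; mR_B] = S·[w10; w11]:
  w00 = 0, w01 = 1, w10 = 1/2, w11 = 1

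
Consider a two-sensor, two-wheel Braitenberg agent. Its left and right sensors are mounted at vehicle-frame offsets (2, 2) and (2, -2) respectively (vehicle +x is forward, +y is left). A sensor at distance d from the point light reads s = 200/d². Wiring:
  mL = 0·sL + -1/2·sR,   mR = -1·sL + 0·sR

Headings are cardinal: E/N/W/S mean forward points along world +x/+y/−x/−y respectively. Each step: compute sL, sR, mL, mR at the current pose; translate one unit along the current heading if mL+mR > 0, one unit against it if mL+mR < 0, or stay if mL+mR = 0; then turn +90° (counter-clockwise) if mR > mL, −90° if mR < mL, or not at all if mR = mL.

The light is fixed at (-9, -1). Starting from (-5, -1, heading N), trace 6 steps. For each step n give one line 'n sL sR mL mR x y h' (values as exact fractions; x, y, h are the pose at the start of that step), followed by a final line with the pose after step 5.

n=0: pose=(-5,-1,N); sL=25, sR=5; mL=-5/2, mR=-25; mL+mR=-55/2 → advance -1; mR−mL=-45/2 → turn -1·90°
n=1: pose=(-5,-2,E); sL=200/37, sR=40/9; mL=-20/9, mR=-200/37; mL+mR=-2540/333 → advance -1; mR−mL=-1060/333 → turn -1·90°
n=2: pose=(-6,-2,S); sL=100/17, sR=20; mL=-10, mR=-100/17; mL+mR=-270/17 → advance -1; mR−mL=70/17 → turn +1·90°
n=3: pose=(-6,-1,E); sL=200/29, sR=200/29; mL=-100/29, mR=-200/29; mL+mR=-300/29 → advance -1; mR−mL=-100/29 → turn -1·90°
n=4: pose=(-7,-1,S); sL=10, sR=50; mL=-25, mR=-10; mL+mR=-35 → advance -1; mR−mL=15 → turn +1·90°
n=5: pose=(-7,0,E); sL=8, sR=200/17; mL=-100/17, mR=-8; mL+mR=-236/17 → advance -1; mR−mL=-36/17 → turn -1·90°

0 25 5 -5/2 -25 -5 -1 N
1 200/37 40/9 -20/9 -200/37 -5 -2 E
2 100/17 20 -10 -100/17 -6 -2 S
3 200/29 200/29 -100/29 -200/29 -6 -1 E
4 10 50 -25 -10 -7 -1 S
5 8 200/17 -100/17 -8 -7 0 E
final -8 0 S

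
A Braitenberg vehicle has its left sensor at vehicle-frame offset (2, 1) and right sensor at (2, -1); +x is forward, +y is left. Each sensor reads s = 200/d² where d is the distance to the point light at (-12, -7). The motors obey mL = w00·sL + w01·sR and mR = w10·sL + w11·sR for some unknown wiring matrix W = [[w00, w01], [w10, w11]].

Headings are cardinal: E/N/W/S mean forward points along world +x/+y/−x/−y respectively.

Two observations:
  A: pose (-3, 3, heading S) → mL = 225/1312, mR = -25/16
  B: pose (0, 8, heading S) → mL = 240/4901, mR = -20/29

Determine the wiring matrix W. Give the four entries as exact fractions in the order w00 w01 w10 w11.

obs A: pose=(-3,3,S) → sL=50/41, sR=25/16, mL=225/1312, mR=-25/16
obs B: pose=(0,8,S) → sL=100/169, sR=20/29, mL=240/4901, mR=-20/29
sensor matrix S = [[50/41, 25/16], [100/169, 20/29]]; det S = -67125/803764
solve [mL_A; mL_B] = S·[w00; w01] and [mR_A; mR_B] = S·[w10; w11]:
  w00 = -1/2, w01 = 1/2, w10 = 0, w11 = -1

-1/2 1/2 0 -1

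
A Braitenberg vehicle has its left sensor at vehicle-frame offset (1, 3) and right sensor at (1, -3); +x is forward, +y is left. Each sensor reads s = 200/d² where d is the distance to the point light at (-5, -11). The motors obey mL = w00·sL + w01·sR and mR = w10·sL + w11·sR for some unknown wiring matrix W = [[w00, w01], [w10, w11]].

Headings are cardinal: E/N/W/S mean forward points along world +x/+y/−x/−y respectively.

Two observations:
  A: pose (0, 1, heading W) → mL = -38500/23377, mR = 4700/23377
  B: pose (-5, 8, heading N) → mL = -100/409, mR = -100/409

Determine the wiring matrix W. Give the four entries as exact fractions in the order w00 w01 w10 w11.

-1 1/2 1/2 -1

obs A: pose=(0,1,W) → sL=200/97, sR=200/241, mL=-38500/23377, mR=4700/23377
obs B: pose=(-5,8,N) → sL=200/409, sR=200/409, mL=-100/409, mR=-100/409
sensor matrix S = [[200/97, 200/241], [200/409, 200/409]]; det S = 5760000/9561193
solve [mL_A; mL_B] = S·[w00; w01] and [mR_A; mR_B] = S·[w10; w11]:
  w00 = -1, w01 = 1/2, w10 = 1/2, w11 = -1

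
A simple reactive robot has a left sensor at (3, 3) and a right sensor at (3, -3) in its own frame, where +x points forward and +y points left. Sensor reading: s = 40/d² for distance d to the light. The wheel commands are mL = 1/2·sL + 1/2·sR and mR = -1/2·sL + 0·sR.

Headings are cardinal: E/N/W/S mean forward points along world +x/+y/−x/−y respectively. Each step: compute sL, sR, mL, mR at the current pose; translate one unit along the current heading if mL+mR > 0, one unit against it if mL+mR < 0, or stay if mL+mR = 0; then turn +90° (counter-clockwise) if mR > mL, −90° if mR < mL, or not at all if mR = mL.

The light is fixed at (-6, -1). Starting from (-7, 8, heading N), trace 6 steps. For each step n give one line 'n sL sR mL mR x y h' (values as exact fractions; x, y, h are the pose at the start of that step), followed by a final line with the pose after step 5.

0 1/4 10/37 77/296 -1/8 -7 8 N
1 40/173 40/53 4520/9169 -20/173 -7 9 E
2 20/29 20/29 20/29 -10/29 -6 9 S
3 8/9 40/153 88/153 -4/9 -6 8 W
4 1/4 10/37 77/296 -1/8 -7 8 N
5 40/173 40/53 4520/9169 -20/173 -7 9 E
final -6 9 S

n=0: pose=(-7,8,N); sL=1/4, sR=10/37; mL=77/296, mR=-1/8; mL+mR=5/37 → advance +1; mR−mL=-57/148 → turn -1·90°
n=1: pose=(-7,9,E); sL=40/173, sR=40/53; mL=4520/9169, mR=-20/173; mL+mR=20/53 → advance +1; mR−mL=-5580/9169 → turn -1·90°
n=2: pose=(-6,9,S); sL=20/29, sR=20/29; mL=20/29, mR=-10/29; mL+mR=10/29 → advance +1; mR−mL=-30/29 → turn -1·90°
n=3: pose=(-6,8,W); sL=8/9, sR=40/153; mL=88/153, mR=-4/9; mL+mR=20/153 → advance +1; mR−mL=-52/51 → turn -1·90°
n=4: pose=(-7,8,N); sL=1/4, sR=10/37; mL=77/296, mR=-1/8; mL+mR=5/37 → advance +1; mR−mL=-57/148 → turn -1·90°
n=5: pose=(-7,9,E); sL=40/173, sR=40/53; mL=4520/9169, mR=-20/173; mL+mR=20/53 → advance +1; mR−mL=-5580/9169 → turn -1·90°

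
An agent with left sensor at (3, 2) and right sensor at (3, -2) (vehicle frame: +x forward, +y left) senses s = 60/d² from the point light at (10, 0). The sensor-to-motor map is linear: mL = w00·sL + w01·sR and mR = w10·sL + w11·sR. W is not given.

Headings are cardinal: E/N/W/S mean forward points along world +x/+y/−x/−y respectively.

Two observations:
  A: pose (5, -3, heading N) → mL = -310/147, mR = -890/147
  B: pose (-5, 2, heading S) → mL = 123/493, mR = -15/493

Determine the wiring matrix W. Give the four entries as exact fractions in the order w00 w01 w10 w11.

1 -1/2 1/2 -1

obs A: pose=(5,-3,N) → sL=60/49, sR=20/3, mL=-310/147, mR=-890/147
obs B: pose=(-5,2,S) → sL=6/17, sR=6/29, mL=123/493, mR=-15/493
sensor matrix S = [[60/49, 20/3], [6/17, 6/29]]; det S = -50720/24157
solve [mL_A; mL_B] = S·[w00; w01] and [mR_A; mR_B] = S·[w10; w11]:
  w00 = 1, w01 = -1/2, w10 = 1/2, w11 = -1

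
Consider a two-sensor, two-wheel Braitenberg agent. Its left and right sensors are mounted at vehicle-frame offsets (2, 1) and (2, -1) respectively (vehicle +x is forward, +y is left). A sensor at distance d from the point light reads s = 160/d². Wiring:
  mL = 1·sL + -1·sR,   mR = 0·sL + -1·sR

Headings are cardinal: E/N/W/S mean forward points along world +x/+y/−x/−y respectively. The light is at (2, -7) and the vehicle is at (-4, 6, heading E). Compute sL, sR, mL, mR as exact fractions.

left sensor world pos  = (-2, 7); dL² = 212
right sensor world pos = (-2, 5); dR² = 160
sL = 160/212 = 40/53
sR = 160/160 = 1
mL = 1·sL + -1·sR = -13/53
mR = 0·sL + -1·sR = -1

40/53 1 -13/53 -1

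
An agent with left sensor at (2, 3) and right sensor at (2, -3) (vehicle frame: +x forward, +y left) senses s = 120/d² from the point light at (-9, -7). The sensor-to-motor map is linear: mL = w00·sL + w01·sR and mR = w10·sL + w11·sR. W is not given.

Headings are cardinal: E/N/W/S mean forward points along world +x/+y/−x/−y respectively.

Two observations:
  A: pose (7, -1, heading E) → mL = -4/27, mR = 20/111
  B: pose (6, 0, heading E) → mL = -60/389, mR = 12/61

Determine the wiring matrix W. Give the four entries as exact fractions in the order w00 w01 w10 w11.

-1/2 0 0 1/2

obs A: pose=(7,-1,E) → sL=8/27, sR=40/111, mL=-4/27, mR=20/111
obs B: pose=(6,0,E) → sL=120/389, sR=24/61, mL=-60/389, mR=12/61
sensor matrix S = [[8/27, 40/111], [120/389, 24/61]]; det S = 42752/7901757
solve [mL_A; mL_B] = S·[w00; w01] and [mR_A; mR_B] = S·[w10; w11]:
  w00 = -1/2, w01 = 0, w10 = 0, w11 = 1/2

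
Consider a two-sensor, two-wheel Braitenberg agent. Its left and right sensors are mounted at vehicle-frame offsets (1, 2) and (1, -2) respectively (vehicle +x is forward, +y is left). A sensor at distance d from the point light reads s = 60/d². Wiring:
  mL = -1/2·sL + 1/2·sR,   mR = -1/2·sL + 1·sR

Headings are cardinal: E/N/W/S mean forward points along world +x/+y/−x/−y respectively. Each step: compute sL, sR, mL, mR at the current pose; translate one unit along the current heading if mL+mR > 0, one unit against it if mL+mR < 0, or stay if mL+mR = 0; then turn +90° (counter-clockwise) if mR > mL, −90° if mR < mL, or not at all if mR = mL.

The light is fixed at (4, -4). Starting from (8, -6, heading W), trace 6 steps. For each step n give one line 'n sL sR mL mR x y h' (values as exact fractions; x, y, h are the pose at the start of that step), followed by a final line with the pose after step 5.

n=0: pose=(8,-6,W); sL=12/5, sR=20/3; mL=32/15, mR=82/15; mL+mR=38/5 → advance +1; mR−mL=10/3 → turn +1·90°
n=1: pose=(7,-6,S); sL=30/17, sR=6; mL=36/17, mR=87/17; mL+mR=123/17 → advance +1; mR−mL=3 → turn +1·90°
n=2: pose=(7,-7,E); sL=60/17, sR=60/41; mL=-720/697, mR=-210/697; mL+mR=-930/697 → advance -1; mR−mL=30/41 → turn +1·90°
n=3: pose=(6,-7,N); sL=15, sR=3; mL=-6, mR=-9/2; mL+mR=-21/2 → advance -1; mR−mL=3/2 → turn +1·90°
n=4: pose=(6,-8,W); sL=60/37, sR=12; mL=192/37, mR=414/37; mL+mR=606/37 → advance +1; mR−mL=6 → turn +1·90°
n=5: pose=(5,-8,S); sL=30/17, sR=30/13; mL=60/221, mR=315/221; mL+mR=375/221 → advance +1; mR−mL=15/13 → turn +1·90°

0 12/5 20/3 32/15 82/15 8 -6 W
1 30/17 6 36/17 87/17 7 -6 S
2 60/17 60/41 -720/697 -210/697 7 -7 E
3 15 3 -6 -9/2 6 -7 N
4 60/37 12 192/37 414/37 6 -8 W
5 30/17 30/13 60/221 315/221 5 -8 S
final 5 -9 E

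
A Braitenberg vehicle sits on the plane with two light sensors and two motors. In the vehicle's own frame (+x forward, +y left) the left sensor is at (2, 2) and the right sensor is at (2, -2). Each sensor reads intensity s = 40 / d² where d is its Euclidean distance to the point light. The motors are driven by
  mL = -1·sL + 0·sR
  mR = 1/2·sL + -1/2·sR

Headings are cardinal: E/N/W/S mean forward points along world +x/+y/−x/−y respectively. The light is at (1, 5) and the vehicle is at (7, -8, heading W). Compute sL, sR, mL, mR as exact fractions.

left sensor world pos  = (5, -10); dL² = 241
right sensor world pos = (5, -6); dR² = 137
sL = 40/241 = 40/241
sR = 40/137 = 40/137
mL = -1·sL + 0·sR = -40/241
mR = 1/2·sL + -1/2·sR = -2080/33017

40/241 40/137 -40/241 -2080/33017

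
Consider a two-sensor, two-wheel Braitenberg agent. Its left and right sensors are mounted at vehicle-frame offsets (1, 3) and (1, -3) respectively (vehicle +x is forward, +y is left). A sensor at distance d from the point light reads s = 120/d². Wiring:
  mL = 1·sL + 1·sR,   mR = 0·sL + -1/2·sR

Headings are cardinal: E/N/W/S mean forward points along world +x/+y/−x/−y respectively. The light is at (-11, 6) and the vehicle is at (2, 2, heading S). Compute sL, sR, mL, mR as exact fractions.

left sensor world pos  = (5, 1); dL² = 281
right sensor world pos = (-1, 1); dR² = 125
sL = 120/281 = 120/281
sR = 120/125 = 24/25
mL = 1·sL + 1·sR = 9744/7025
mR = 0·sL + -1/2·sR = -12/25

120/281 24/25 9744/7025 -12/25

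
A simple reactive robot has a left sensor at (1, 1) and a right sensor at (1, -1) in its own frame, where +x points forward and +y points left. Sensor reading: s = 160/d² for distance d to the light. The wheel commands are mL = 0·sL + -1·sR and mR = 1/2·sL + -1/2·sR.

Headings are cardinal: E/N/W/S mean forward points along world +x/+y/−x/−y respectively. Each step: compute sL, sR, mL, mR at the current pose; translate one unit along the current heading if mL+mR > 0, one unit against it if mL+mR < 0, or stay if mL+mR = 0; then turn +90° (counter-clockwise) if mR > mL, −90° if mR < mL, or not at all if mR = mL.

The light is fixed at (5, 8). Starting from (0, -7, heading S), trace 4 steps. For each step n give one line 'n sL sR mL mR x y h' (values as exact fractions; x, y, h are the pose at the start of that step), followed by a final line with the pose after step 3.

n=0: pose=(0,-7,S); sL=10/17, sR=40/73; mL=-40/73, mR=25/1241; mL+mR=-655/1241 → advance -1; mR−mL=705/1241 → turn +1·90°
n=1: pose=(0,-6,E); sL=32/37, sR=160/241; mL=-160/241, mR=896/8917; mL+mR=-5024/8917 → advance -1; mR−mL=6816/8917 → turn +1·90°
n=2: pose=(-1,-6,N); sL=80/109, sR=80/97; mL=-80/97, mR=-480/10573; mL+mR=-9200/10573 → advance -1; mR−mL=8240/10573 → turn +1·90°
n=3: pose=(-1,-7,W); sL=32/61, sR=32/49; mL=-32/49, mR=-192/2989; mL+mR=-2144/2989 → advance -1; mR−mL=1760/2989 → turn +1·90°

0 10/17 40/73 -40/73 25/1241 0 -7 S
1 32/37 160/241 -160/241 896/8917 0 -6 E
2 80/109 80/97 -80/97 -480/10573 -1 -6 N
3 32/61 32/49 -32/49 -192/2989 -1 -7 W
final 0 -7 S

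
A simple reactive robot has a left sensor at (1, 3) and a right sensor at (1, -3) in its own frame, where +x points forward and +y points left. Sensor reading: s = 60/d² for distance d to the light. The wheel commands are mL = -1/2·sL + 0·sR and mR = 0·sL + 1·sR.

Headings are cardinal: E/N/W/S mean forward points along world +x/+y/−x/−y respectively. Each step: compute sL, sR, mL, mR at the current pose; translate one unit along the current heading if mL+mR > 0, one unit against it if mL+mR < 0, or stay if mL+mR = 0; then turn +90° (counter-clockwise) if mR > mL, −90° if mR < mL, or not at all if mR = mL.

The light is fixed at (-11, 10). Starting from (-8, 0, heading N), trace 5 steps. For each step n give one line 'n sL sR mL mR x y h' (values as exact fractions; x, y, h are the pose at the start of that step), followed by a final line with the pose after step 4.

0 20/27 20/39 -10/27 20/39 -8 0 N
1 15/37 3/2 -15/74 3/2 -8 1 W
2 12/25 60/101 -6/25 60/101 -9 1 S
3 30/29 30/89 -15/29 30/89 -9 0 E
4 12/17 60/97 -6/17 60/97 -10 0 N
final -10 1 W

n=0: pose=(-8,0,N); sL=20/27, sR=20/39; mL=-10/27, mR=20/39; mL+mR=50/351 → advance +1; mR−mL=310/351 → turn +1·90°
n=1: pose=(-8,1,W); sL=15/37, sR=3/2; mL=-15/74, mR=3/2; mL+mR=48/37 → advance +1; mR−mL=63/37 → turn +1·90°
n=2: pose=(-9,1,S); sL=12/25, sR=60/101; mL=-6/25, mR=60/101; mL+mR=894/2525 → advance +1; mR−mL=2106/2525 → turn +1·90°
n=3: pose=(-9,0,E); sL=30/29, sR=30/89; mL=-15/29, mR=30/89; mL+mR=-465/2581 → advance -1; mR−mL=2205/2581 → turn +1·90°
n=4: pose=(-10,0,N); sL=12/17, sR=60/97; mL=-6/17, mR=60/97; mL+mR=438/1649 → advance +1; mR−mL=1602/1649 → turn +1·90°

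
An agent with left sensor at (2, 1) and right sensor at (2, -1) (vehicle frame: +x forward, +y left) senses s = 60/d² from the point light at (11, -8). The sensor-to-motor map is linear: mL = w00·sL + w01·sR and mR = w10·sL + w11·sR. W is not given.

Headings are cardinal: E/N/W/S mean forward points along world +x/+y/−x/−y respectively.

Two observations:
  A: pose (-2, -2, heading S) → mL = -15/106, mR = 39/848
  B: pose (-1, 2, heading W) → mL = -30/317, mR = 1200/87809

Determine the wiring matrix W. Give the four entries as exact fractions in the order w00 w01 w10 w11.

0 -1/2 1/2 -1/2

obs A: pose=(-2,-2,S) → sL=3/8, sR=15/53, mL=-15/106, mR=39/848
obs B: pose=(-1,2,W) → sL=60/277, sR=60/317, mL=-30/317, mR=1200/87809
sensor matrix S = [[3/8, 15/53], [60/277, 60/317]]; det S = 90045/9307754
solve [mL_A; mL_B] = S·[w00; w01] and [mR_A; mR_B] = S·[w10; w11]:
  w00 = 0, w01 = -1/2, w10 = 1/2, w11 = -1/2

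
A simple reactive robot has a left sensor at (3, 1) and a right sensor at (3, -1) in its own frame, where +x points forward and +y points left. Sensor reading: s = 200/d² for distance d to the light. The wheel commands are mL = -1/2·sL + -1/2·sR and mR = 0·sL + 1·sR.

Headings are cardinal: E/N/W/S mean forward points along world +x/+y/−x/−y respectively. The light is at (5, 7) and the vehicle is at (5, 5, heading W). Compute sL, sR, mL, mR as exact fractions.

100/9 20 -140/9 20

left sensor world pos  = (2, 4); dL² = 18
right sensor world pos = (2, 6); dR² = 10
sL = 200/18 = 100/9
sR = 200/10 = 20
mL = -1/2·sL + -1/2·sR = -140/9
mR = 0·sL + 1·sR = 20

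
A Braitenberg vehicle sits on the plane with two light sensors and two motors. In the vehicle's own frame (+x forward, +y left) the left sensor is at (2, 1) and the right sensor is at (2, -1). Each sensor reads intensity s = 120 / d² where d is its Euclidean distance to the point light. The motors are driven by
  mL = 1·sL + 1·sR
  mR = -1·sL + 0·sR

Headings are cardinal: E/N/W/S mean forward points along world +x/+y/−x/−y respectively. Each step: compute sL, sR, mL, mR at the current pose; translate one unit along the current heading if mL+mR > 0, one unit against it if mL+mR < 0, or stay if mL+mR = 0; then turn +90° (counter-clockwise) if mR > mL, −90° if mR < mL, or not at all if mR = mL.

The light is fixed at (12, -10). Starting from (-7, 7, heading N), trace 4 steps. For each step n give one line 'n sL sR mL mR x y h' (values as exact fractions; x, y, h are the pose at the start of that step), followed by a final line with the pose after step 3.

n=0: pose=(-7,7,N); sL=120/761, sR=24/137; mL=34704/104257, mR=-120/761; mL+mR=24/137 → advance +1; mR−mL=-51144/104257 → turn -1·90°
n=1: pose=(-7,8,E); sL=12/65, sR=60/289; mL=7368/18785, mR=-12/65; mL+mR=60/289 → advance +1; mR−mL=-10836/18785 → turn -1·90°
n=2: pose=(-6,8,S); sL=24/109, sR=120/617; mL=27888/67253, mR=-24/109; mL+mR=120/617 → advance +1; mR−mL=-42696/67253 → turn -1·90°
n=3: pose=(-6,7,W); sL=15/82, sR=30/181; mL=5175/14842, mR=-15/82; mL+mR=30/181 → advance +1; mR−mL=-3945/7421 → turn -1·90°

0 120/761 24/137 34704/104257 -120/761 -7 7 N
1 12/65 60/289 7368/18785 -12/65 -7 8 E
2 24/109 120/617 27888/67253 -24/109 -6 8 S
3 15/82 30/181 5175/14842 -15/82 -6 7 W
final -7 7 N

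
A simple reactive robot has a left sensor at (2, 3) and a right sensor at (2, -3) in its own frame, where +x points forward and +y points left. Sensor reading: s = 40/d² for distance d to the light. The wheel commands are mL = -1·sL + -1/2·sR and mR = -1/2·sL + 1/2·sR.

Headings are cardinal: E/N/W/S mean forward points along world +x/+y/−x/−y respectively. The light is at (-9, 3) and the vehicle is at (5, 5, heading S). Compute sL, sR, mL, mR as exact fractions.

40/289 40/121 -10620/34969 3360/34969

left sensor world pos  = (8, 3); dL² = 289
right sensor world pos = (2, 3); dR² = 121
sL = 40/289 = 40/289
sR = 40/121 = 40/121
mL = -1·sL + -1/2·sR = -10620/34969
mR = -1/2·sL + 1/2·sR = 3360/34969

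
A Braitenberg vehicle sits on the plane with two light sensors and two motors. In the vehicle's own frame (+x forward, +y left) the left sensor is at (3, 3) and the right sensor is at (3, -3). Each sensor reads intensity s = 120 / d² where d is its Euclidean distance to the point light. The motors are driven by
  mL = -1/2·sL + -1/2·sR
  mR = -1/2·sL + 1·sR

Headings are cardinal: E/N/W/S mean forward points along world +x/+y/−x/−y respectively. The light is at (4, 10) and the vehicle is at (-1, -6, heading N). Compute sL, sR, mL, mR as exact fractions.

left sensor world pos  = (-4, -3); dL² = 233
right sensor world pos = (2, -3); dR² = 173
sL = 120/233 = 120/233
sR = 120/173 = 120/173
mL = -1/2·sL + -1/2·sR = -24360/40309
mR = -1/2·sL + 1·sR = 17580/40309

120/233 120/173 -24360/40309 17580/40309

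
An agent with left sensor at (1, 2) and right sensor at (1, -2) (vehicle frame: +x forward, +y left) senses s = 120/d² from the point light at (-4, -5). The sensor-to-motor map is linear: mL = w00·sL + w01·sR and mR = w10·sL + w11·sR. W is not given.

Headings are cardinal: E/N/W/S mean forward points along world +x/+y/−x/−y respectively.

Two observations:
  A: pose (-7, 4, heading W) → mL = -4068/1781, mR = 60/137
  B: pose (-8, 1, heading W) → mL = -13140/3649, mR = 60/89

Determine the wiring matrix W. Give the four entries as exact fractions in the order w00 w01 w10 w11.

obs A: pose=(-7,4,W) → sL=24/13, sR=120/137, mL=-4068/1781, mR=60/137
obs B: pose=(-8,1,W) → sL=120/41, sR=120/89, mL=-13140/3649, mR=60/89
sensor matrix S = [[24/13, 120/137], [120/41, 120/89]]; det S = -483840/6498869
solve [mL_A; mL_B] = S·[w00; w01] and [mR_A; mR_B] = S·[w10; w11]:
  w00 = -1, w01 = -1/2, w10 = 0, w11 = 1/2

-1 -1/2 0 1/2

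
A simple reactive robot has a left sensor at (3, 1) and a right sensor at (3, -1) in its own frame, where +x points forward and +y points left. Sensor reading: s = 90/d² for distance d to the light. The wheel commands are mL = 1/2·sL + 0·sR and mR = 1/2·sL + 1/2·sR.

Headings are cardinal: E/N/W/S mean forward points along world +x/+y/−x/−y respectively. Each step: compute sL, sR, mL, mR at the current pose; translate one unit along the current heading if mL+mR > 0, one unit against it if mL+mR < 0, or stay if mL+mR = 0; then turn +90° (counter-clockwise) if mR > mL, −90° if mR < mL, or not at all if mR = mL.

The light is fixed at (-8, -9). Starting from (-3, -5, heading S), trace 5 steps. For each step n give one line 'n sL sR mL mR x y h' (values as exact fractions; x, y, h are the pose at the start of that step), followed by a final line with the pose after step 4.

n=0: pose=(-3,-5,S); sL=90/37, sR=90/17; mL=45/37, mR=2430/629; mL+mR=3195/629 → advance +1; mR−mL=45/17 → turn +1·90°
n=1: pose=(-3,-6,E); sL=9/8, sR=45/34; mL=9/16, mR=333/272; mL+mR=243/136 → advance +1; mR−mL=45/68 → turn +1·90°
n=2: pose=(-2,-6,N); sL=90/61, sR=18/17; mL=45/61, mR=1314/1037; mL+mR=2079/1037 → advance +1; mR−mL=9/17 → turn +1·90°
n=3: pose=(-2,-5,W); sL=5, sR=45/17; mL=5/2, mR=65/17; mL+mR=215/34 → advance +1; mR−mL=45/34 → turn +1·90°
n=4: pose=(-3,-5,S); sL=90/37, sR=90/17; mL=45/37, mR=2430/629; mL+mR=3195/629 → advance +1; mR−mL=45/17 → turn +1·90°

0 90/37 90/17 45/37 2430/629 -3 -5 S
1 9/8 45/34 9/16 333/272 -3 -6 E
2 90/61 18/17 45/61 1314/1037 -2 -6 N
3 5 45/17 5/2 65/17 -2 -5 W
4 90/37 90/17 45/37 2430/629 -3 -5 S
final -3 -6 E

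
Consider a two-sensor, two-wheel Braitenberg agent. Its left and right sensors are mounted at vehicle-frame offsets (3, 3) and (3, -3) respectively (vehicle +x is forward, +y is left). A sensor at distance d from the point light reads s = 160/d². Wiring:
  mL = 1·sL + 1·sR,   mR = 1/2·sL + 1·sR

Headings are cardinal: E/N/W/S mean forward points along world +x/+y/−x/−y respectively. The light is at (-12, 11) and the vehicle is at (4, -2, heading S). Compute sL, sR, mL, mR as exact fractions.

left sensor world pos  = (7, -5); dL² = 617
right sensor world pos = (1, -5); dR² = 425
sL = 160/617 = 160/617
sR = 160/425 = 32/85
mL = 1·sL + 1·sR = 33344/52445
mR = 1/2·sL + 1·sR = 26544/52445

160/617 32/85 33344/52445 26544/52445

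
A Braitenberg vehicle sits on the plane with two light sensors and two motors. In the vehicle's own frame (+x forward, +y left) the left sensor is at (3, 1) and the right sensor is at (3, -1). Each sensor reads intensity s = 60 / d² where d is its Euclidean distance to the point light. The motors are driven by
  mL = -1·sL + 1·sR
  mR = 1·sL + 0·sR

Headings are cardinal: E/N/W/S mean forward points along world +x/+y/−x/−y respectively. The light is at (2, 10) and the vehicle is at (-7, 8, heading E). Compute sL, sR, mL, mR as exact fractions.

60/37 4/3 -32/111 60/37

left sensor world pos  = (-4, 9); dL² = 37
right sensor world pos = (-4, 7); dR² = 45
sL = 60/37 = 60/37
sR = 60/45 = 4/3
mL = -1·sL + 1·sR = -32/111
mR = 1·sL + 0·sR = 60/37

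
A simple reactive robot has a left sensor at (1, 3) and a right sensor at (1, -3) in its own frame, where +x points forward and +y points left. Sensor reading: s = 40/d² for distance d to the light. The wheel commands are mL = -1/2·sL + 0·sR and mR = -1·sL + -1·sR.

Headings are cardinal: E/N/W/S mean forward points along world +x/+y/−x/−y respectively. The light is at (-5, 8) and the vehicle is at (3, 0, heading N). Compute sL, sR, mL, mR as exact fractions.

left sensor world pos  = (0, 1); dL² = 74
right sensor world pos = (6, 1); dR² = 170
sL = 40/74 = 20/37
sR = 40/170 = 4/17
mL = -1/2·sL + 0·sR = -10/37
mR = -1·sL + -1·sR = -488/629

20/37 4/17 -10/37 -488/629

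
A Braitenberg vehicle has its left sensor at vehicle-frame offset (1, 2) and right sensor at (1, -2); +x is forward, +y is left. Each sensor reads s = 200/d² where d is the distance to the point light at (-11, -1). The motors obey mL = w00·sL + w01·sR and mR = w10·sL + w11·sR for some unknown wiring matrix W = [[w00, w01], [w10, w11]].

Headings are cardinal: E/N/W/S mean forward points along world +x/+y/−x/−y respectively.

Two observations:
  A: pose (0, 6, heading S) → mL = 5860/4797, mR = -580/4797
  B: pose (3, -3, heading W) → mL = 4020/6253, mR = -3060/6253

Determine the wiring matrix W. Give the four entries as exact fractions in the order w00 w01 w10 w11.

-1/2 1 -1 1/2

obs A: pose=(0,6,S) → sL=40/41, sR=200/117, mL=5860/4797, mR=-580/4797
obs B: pose=(3,-3,W) → sL=40/37, sR=200/169, mL=4020/6253, mR=-3060/6253
sensor matrix S = [[40/41, 200/117], [40/37, 200/169]]; det S = -1600000/2307357
solve [mL_A; mL_B] = S·[w00; w01] and [mR_A; mR_B] = S·[w10; w11]:
  w00 = -1/2, w01 = 1, w10 = -1, w11 = 1/2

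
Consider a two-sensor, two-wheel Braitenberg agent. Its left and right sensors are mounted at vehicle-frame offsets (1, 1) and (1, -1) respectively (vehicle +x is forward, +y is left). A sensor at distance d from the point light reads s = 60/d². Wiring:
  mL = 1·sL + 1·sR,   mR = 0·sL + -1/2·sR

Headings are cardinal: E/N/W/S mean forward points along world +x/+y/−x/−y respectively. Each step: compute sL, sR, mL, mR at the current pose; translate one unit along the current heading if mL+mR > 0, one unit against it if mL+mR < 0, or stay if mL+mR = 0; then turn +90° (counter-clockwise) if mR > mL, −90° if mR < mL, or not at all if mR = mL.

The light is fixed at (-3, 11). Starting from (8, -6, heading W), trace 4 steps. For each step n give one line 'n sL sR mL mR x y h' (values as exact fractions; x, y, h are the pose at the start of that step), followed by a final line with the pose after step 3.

n=0: pose=(8,-6,W); sL=15/106, sR=15/89; mL=2925/9434, mR=-15/178; mL+mR=1065/4717 → advance +1; mR−mL=-1860/4717 → turn -1·90°
n=1: pose=(7,-6,N); sL=60/337, sR=60/377; mL=42840/127049, mR=-30/377; mL+mR=32730/127049 → advance +1; mR−mL=-52950/127049 → turn -1·90°
n=2: pose=(7,-5,E); sL=30/173, sR=6/41; mL=2268/7093, mR=-3/41; mL+mR=1749/7093 → advance +1; mR−mL=-2787/7093 → turn -1·90°
n=3: pose=(8,-5,S); sL=60/433, sR=60/389; mL=49320/168437, mR=-30/389; mL+mR=36330/168437 → advance +1; mR−mL=-62310/168437 → turn -1·90°

0 15/106 15/89 2925/9434 -15/178 8 -6 W
1 60/337 60/377 42840/127049 -30/377 7 -6 N
2 30/173 6/41 2268/7093 -3/41 7 -5 E
3 60/433 60/389 49320/168437 -30/389 8 -5 S
final 8 -6 W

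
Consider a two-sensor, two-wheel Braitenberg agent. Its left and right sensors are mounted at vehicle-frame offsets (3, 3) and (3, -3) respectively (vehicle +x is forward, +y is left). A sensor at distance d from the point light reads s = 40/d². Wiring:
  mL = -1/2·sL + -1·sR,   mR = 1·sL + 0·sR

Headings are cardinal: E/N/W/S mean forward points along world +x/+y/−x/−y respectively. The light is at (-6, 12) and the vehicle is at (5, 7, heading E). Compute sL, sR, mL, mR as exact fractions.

1/5 2/13 -33/130 1/5

left sensor world pos  = (8, 10); dL² = 200
right sensor world pos = (8, 4); dR² = 260
sL = 40/200 = 1/5
sR = 40/260 = 2/13
mL = -1/2·sL + -1·sR = -33/130
mR = 1·sL + 0·sR = 1/5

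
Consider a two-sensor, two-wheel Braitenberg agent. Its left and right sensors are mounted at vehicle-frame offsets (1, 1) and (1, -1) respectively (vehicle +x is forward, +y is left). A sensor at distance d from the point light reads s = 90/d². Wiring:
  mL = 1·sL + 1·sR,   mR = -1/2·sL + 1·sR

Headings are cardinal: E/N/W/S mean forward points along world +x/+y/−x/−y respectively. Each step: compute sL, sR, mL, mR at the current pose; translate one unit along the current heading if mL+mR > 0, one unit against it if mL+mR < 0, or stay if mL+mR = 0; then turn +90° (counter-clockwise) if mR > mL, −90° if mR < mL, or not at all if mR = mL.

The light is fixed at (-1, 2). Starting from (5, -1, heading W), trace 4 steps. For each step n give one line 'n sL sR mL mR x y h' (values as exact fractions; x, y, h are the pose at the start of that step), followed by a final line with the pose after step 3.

n=0: pose=(5,-1,W); sL=90/41, sR=90/29; mL=6300/1189, mR=2385/1189; mL+mR=8685/1189 → advance +1; mR−mL=-135/41 → turn -1·90°
n=1: pose=(4,-1,N); sL=9/2, sR=9/4; mL=27/4, mR=0; mL+mR=27/4 → advance +1; mR−mL=-27/4 → turn -1·90°
n=2: pose=(4,0,E); sL=90/37, sR=2; mL=164/37, mR=29/37; mL+mR=193/37 → advance +1; mR−mL=-135/37 → turn -1·90°
n=3: pose=(5,0,S); sL=45/29, sR=45/17; mL=2070/493, mR=1845/986; mL+mR=5985/986 → advance +1; mR−mL=-135/58 → turn -1·90°

0 90/41 90/29 6300/1189 2385/1189 5 -1 W
1 9/2 9/4 27/4 0 4 -1 N
2 90/37 2 164/37 29/37 4 0 E
3 45/29 45/17 2070/493 1845/986 5 0 S
final 5 -1 W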